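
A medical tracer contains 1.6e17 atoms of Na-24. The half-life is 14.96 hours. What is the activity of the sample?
A = λN = 7.413e15 decays/hour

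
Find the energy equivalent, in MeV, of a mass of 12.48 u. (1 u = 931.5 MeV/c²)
E = mc² = 11630 MeV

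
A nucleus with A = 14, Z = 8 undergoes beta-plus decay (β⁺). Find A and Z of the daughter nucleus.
Daughter: A = 14, Z = 7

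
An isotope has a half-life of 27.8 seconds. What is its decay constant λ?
λ = ln(2)/t½ = 0.02493 second⁻¹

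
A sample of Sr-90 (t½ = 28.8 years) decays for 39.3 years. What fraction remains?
N/N₀ = (1/2)^(t/t½) = 0.3883 = 38.8%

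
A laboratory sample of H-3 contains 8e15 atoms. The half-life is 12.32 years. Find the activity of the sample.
A = λN = 4.501e14 decays/year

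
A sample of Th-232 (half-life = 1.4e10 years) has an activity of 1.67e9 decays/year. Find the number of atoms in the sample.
N = A/λ = 3.373e19 atoms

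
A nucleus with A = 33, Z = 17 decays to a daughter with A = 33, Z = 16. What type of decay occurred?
ΔA = 0, ΔZ = -1 ⇒ beta-plus decay (β⁺) or electron capture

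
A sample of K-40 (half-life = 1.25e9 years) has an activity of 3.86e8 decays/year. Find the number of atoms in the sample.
N = A/λ = 6.961e17 atoms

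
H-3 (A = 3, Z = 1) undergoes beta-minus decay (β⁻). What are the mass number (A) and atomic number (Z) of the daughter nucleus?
Daughter: A = 3, Z = 2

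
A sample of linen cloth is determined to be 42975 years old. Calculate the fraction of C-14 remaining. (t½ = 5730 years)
N/N₀ = (1/2)^(t/t½) = 0.005524 = 0.552%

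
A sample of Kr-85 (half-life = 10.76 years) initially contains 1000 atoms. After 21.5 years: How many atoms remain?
N = N₀(1/2)^(t/t½) = 250.3 atoms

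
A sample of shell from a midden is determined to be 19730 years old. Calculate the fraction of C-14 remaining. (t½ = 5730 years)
N/N₀ = (1/2)^(t/t½) = 0.09193 = 9.19%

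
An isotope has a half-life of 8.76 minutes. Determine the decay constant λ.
λ = ln(2)/t½ = 0.07913 minute⁻¹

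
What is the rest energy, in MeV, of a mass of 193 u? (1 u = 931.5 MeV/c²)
E = mc² = 1.798e5 MeV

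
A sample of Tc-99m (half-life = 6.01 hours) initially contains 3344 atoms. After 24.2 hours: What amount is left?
N = N₀(1/2)^(t/t½) = 205.2 atoms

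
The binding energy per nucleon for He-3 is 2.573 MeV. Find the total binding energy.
B.E. = 2.573 × 3 = 7.719 MeV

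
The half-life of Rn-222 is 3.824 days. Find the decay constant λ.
λ = ln(2)/t½ = 0.1813 day⁻¹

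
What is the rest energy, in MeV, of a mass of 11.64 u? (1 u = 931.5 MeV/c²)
E = mc² = 10840 MeV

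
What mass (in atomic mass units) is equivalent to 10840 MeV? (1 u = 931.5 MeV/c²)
m = E/c² = 11.64 u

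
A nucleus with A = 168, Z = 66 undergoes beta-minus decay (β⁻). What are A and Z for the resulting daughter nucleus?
Daughter: A = 168, Z = 67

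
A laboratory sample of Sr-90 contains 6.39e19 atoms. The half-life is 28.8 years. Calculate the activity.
A = λN = 1.538e18 decays/year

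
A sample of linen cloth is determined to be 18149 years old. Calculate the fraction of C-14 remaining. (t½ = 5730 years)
N/N₀ = (1/2)^(t/t½) = 0.1113 = 11.1%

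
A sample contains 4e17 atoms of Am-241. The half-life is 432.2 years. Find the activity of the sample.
A = λN = 6.415e14 decays/year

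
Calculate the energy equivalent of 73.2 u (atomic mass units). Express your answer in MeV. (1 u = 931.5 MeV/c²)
E = mc² = 68190 MeV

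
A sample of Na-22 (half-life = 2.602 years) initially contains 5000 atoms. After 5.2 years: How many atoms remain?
N = N₀(1/2)^(t/t½) = 1251 atoms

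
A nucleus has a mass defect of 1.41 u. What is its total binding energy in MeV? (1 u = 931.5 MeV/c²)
B.E. = Δm × 931.5 = 1313 MeV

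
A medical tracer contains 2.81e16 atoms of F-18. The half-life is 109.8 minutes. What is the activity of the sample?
A = λN = 1.774e14 decays/minute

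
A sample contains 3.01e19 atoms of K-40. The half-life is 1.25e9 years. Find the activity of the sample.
A = λN = 1.669e10 decays/year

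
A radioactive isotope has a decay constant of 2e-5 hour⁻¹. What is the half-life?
t½ = ln(2)/λ = 34660 hours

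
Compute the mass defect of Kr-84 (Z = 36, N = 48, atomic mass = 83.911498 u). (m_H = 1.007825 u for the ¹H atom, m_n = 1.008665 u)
Δm = Z·m_H + N·m_n − M = 0.7861 u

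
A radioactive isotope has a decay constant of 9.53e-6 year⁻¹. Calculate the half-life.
t½ = ln(2)/λ = 72730 years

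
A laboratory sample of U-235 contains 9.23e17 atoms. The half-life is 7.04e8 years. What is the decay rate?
A = λN = 9.088e8 decays/year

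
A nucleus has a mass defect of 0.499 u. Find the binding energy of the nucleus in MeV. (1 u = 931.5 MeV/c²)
B.E. = Δm × 931.5 = 464.8 MeV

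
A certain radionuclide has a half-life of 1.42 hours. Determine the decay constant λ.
λ = ln(2)/t½ = 0.4881 hour⁻¹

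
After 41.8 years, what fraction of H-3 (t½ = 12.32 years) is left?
N/N₀ = (1/2)^(t/t½) = 0.0952 = 9.52%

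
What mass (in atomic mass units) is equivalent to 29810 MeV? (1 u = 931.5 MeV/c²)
m = E/c² = 32 u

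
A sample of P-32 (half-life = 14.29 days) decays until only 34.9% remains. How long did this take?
t = t½ × log₂(N₀/N) = 21.7 days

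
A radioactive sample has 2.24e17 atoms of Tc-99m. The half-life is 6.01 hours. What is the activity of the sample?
A = λN = 2.583e16 decays/hour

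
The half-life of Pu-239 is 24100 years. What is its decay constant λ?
λ = ln(2)/t½ = 2.876e-5 year⁻¹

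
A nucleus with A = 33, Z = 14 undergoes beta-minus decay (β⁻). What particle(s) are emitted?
β⁻: electron (e⁻) + antineutrino (ν̄ₑ)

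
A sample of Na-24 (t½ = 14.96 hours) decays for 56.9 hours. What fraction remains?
N/N₀ = (1/2)^(t/t½) = 0.07162 = 7.16%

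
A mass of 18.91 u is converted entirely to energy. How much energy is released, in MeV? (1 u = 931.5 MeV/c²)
E = mc² = 17610 MeV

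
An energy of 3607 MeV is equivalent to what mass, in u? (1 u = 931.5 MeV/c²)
m = E/c² = 3.872 u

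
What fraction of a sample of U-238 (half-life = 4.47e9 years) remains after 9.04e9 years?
N/N₀ = (1/2)^(t/t½) = 0.2462 = 24.6%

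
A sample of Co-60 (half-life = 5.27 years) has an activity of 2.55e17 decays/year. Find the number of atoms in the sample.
N = A/λ = 1.939e18 atoms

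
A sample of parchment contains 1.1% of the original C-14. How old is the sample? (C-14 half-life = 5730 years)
Age = t½ × log₂(1/ratio) = 37280 years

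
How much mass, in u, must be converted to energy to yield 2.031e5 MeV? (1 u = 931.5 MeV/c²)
m = E/c² = 218 u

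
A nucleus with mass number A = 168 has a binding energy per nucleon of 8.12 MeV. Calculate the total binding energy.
B.E. = 8.12 × 168 = 1364 MeV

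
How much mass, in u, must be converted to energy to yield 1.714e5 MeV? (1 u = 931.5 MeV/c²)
m = E/c² = 184 u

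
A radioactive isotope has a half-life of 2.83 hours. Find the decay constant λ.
λ = ln(2)/t½ = 0.2449 hour⁻¹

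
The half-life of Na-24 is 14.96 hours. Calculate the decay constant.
λ = ln(2)/t½ = 0.04633 hour⁻¹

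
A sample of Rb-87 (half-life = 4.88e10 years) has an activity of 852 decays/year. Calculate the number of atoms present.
N = A/λ = 5.998e13 atoms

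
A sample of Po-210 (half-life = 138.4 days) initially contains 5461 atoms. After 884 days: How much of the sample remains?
N = N₀(1/2)^(t/t½) = 65.24 atoms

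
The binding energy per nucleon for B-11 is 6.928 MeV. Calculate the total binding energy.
B.E. = 6.928 × 11 = 76.21 MeV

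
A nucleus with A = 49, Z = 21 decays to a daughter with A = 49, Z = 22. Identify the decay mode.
ΔA = 0, ΔZ = +1 ⇒ beta-minus decay (β⁻)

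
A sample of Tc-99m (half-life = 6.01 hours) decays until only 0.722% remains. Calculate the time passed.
t = t½ × log₂(N₀/N) = 42.75 hours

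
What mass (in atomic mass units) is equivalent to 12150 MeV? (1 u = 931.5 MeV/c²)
m = E/c² = 13.04 u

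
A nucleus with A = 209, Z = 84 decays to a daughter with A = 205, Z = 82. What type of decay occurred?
ΔA = -4, ΔZ = -2 ⇒ alpha decay (α)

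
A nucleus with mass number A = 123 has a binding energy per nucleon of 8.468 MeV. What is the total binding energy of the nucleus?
B.E. = 8.468 × 123 = 1042 MeV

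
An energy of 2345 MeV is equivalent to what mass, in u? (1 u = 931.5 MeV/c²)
m = E/c² = 2.517 u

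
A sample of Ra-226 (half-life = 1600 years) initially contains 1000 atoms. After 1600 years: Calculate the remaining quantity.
N = N₀(1/2)^(t/t½) = 500 atoms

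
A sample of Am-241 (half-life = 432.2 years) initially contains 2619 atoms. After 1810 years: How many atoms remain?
N = N₀(1/2)^(t/t½) = 143.7 atoms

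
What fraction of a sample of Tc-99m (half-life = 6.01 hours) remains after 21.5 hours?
N/N₀ = (1/2)^(t/t½) = 0.08377 = 8.38%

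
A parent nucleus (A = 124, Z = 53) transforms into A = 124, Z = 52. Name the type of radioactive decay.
ΔA = 0, ΔZ = -1 ⇒ beta-plus decay (β⁺) or electron capture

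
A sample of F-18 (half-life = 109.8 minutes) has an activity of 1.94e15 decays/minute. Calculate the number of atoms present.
N = A/λ = 3.073e17 atoms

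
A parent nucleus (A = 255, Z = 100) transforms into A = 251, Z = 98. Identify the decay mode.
ΔA = -4, ΔZ = -2 ⇒ alpha decay (α)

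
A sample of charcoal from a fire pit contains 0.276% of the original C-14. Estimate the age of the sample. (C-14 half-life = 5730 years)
Age = t½ × log₂(1/ratio) = 48710 years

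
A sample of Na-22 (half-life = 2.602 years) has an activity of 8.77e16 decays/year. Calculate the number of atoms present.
N = A/λ = 3.292e17 atoms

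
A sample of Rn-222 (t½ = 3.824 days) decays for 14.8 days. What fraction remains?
N/N₀ = (1/2)^(t/t½) = 0.06838 = 6.84%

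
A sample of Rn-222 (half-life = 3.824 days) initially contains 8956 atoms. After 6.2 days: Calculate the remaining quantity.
N = N₀(1/2)^(t/t½) = 2911 atoms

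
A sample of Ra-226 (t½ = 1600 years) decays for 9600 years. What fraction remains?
N/N₀ = (1/2)^(t/t½) = 0.01562 = 1.56%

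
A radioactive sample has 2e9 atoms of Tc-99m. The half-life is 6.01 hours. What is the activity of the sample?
A = λN = 2.307e8 decays/hour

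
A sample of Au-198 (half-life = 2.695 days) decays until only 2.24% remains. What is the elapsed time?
t = t½ × log₂(N₀/N) = 14.77 days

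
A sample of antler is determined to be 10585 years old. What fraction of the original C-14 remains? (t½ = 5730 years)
N/N₀ = (1/2)^(t/t½) = 0.2779 = 27.8%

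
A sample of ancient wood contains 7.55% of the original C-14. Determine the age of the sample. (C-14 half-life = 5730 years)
Age = t½ × log₂(1/ratio) = 21360 years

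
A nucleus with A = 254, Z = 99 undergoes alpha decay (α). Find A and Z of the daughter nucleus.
Daughter: A = 250, Z = 97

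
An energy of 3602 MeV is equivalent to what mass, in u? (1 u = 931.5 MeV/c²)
m = E/c² = 3.867 u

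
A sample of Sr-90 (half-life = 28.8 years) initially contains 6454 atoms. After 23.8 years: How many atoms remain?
N = N₀(1/2)^(t/t½) = 3640 atoms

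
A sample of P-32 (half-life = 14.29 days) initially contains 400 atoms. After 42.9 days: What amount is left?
N = N₀(1/2)^(t/t½) = 49.93 atoms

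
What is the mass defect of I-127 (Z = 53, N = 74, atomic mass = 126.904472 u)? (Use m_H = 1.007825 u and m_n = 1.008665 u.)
Δm = Z·m_H + N·m_n − M = 1.151 u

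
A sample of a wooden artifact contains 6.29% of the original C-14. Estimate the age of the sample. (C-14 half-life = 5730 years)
Age = t½ × log₂(1/ratio) = 22870 years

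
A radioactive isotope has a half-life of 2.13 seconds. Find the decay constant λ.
λ = ln(2)/t½ = 0.3254 second⁻¹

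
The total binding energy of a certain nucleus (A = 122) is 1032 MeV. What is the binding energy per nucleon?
B.E./A = 1032/122 = 8.459 MeV/nucleon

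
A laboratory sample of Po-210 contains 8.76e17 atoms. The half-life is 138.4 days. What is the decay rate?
A = λN = 4.387e15 decays/day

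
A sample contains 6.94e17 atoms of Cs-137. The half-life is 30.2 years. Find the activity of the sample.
A = λN = 1.593e16 decays/year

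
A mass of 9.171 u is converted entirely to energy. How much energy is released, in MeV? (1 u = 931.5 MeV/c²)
E = mc² = 8543 MeV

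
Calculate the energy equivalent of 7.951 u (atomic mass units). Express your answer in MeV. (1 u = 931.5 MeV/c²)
E = mc² = 7406 MeV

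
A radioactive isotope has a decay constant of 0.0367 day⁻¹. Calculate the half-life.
t½ = ln(2)/λ = 18.89 days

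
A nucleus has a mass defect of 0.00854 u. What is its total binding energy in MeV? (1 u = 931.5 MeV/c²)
B.E. = Δm × 931.5 = 7.955 MeV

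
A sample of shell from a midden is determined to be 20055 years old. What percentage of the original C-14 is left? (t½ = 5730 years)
N/N₀ = (1/2)^(t/t½) = 0.08839 = 8.84%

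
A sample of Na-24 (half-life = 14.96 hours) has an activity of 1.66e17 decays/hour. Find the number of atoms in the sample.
N = A/λ = 3.583e18 atoms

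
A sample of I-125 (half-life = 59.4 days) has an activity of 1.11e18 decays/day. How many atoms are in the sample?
N = A/λ = 9.512e19 atoms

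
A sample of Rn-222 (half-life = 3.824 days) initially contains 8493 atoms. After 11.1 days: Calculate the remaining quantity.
N = N₀(1/2)^(t/t½) = 1136 atoms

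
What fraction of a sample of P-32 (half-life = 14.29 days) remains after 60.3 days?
N/N₀ = (1/2)^(t/t½) = 0.05367 = 5.37%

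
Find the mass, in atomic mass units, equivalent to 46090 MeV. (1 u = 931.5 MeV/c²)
m = E/c² = 49.48 u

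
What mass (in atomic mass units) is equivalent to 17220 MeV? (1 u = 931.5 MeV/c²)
m = E/c² = 18.49 u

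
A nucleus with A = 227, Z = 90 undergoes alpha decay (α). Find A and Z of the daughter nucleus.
Daughter: A = 223, Z = 88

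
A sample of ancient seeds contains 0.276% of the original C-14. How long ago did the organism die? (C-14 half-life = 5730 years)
Age = t½ × log₂(1/ratio) = 48710 years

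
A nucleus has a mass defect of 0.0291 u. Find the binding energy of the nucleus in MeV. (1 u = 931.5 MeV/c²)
B.E. = Δm × 931.5 = 27.11 MeV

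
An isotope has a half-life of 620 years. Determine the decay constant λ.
λ = ln(2)/t½ = 0.001118 year⁻¹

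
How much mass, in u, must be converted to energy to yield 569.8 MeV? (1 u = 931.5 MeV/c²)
m = E/c² = 0.6117 u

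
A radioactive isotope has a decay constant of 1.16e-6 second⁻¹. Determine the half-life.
t½ = ln(2)/λ = 5.975e5 seconds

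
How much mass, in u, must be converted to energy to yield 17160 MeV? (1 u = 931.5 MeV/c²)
m = E/c² = 18.42 u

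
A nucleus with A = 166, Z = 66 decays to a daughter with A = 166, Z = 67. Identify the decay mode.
ΔA = 0, ΔZ = +1 ⇒ beta-minus decay (β⁻)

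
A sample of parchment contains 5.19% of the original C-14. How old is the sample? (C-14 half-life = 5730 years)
Age = t½ × log₂(1/ratio) = 24460 years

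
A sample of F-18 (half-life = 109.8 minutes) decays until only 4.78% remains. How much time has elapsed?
t = t½ × log₂(N₀/N) = 481.7 minutes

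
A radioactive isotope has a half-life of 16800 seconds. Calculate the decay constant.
λ = ln(2)/t½ = 4.126e-5 second⁻¹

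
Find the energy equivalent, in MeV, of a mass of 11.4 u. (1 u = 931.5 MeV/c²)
E = mc² = 10620 MeV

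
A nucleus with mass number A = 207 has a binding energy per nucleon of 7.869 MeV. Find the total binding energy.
B.E. = 7.869 × 207 = 1629 MeV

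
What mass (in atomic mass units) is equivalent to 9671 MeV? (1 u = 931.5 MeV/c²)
m = E/c² = 10.38 u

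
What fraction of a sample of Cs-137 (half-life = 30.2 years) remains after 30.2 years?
N/N₀ = (1/2)^(t/t½) = 0.5 = 50%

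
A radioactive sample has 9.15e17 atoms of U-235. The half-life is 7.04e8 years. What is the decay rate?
A = λN = 9.009e8 decays/year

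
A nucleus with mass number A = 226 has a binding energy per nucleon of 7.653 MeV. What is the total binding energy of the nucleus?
B.E. = 7.653 × 226 = 1730 MeV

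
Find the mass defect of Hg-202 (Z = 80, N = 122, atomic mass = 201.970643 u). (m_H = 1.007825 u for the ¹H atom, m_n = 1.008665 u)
Δm = Z·m_H + N·m_n − M = 1.712 u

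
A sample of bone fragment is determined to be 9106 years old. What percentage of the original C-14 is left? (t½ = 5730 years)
N/N₀ = (1/2)^(t/t½) = 0.3324 = 33.2%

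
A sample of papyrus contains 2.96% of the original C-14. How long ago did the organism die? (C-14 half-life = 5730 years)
Age = t½ × log₂(1/ratio) = 29100 years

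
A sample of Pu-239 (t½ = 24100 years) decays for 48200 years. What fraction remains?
N/N₀ = (1/2)^(t/t½) = 0.25 = 25%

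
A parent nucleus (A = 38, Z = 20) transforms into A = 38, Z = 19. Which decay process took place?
ΔA = 0, ΔZ = -1 ⇒ beta-plus decay (β⁺) or electron capture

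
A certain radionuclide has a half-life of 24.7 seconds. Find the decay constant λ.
λ = ln(2)/t½ = 0.02806 second⁻¹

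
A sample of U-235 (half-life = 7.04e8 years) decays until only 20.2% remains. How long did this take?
t = t½ × log₂(N₀/N) = 1.625e9 years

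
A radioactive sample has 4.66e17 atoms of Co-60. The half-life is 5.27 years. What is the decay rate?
A = λN = 6.129e16 decays/year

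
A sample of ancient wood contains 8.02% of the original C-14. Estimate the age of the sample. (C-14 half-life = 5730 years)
Age = t½ × log₂(1/ratio) = 20860 years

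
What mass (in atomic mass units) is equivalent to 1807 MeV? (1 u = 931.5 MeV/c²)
m = E/c² = 1.94 u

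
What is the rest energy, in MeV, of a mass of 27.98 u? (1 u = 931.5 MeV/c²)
E = mc² = 26060 MeV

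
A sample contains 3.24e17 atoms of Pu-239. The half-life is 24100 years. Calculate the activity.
A = λN = 9.319e12 decays/year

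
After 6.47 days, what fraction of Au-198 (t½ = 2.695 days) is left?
N/N₀ = (1/2)^(t/t½) = 0.1894 = 18.9%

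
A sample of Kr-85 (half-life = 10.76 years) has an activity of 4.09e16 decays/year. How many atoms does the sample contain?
N = A/λ = 6.349e17 atoms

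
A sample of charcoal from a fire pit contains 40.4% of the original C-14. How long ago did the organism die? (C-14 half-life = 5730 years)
Age = t½ × log₂(1/ratio) = 7492 years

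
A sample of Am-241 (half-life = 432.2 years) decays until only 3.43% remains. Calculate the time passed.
t = t½ × log₂(N₀/N) = 2103 years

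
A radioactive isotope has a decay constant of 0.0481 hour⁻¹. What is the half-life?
t½ = ln(2)/λ = 14.41 hours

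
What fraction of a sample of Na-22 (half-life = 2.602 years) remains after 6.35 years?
N/N₀ = (1/2)^(t/t½) = 0.1842 = 18.4%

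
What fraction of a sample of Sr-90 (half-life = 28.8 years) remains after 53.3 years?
N/N₀ = (1/2)^(t/t½) = 0.2773 = 27.7%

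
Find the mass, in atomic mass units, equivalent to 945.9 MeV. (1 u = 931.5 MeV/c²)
m = E/c² = 1.015 u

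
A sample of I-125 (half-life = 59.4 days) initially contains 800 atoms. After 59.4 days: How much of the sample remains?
N = N₀(1/2)^(t/t½) = 400 atoms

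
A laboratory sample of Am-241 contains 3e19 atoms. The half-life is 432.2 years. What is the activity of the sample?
A = λN = 4.811e16 decays/year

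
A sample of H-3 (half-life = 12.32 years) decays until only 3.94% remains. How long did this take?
t = t½ × log₂(N₀/N) = 57.48 years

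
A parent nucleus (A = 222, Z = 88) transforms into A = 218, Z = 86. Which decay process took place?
ΔA = -4, ΔZ = -2 ⇒ alpha decay (α)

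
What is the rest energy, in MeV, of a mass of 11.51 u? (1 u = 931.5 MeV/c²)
E = mc² = 10720 MeV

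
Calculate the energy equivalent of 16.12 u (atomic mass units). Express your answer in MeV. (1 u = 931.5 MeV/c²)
E = mc² = 15020 MeV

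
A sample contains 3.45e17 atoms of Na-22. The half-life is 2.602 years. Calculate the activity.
A = λN = 9.19e16 decays/year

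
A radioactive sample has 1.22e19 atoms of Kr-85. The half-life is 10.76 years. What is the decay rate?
A = λN = 7.859e17 decays/year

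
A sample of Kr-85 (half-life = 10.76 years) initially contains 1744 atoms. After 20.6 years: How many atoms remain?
N = N₀(1/2)^(t/t½) = 462.6 atoms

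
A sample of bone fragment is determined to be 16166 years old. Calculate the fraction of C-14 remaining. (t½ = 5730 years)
N/N₀ = (1/2)^(t/t½) = 0.1415 = 14.1%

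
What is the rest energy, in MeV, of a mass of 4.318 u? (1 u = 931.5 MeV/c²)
E = mc² = 4022 MeV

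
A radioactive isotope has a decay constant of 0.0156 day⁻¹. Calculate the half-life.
t½ = ln(2)/λ = 44.43 days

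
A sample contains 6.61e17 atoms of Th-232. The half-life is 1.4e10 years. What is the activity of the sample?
A = λN = 3.273e7 decays/year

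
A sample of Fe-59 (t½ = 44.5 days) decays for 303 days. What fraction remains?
N/N₀ = (1/2)^(t/t½) = 0.008918 = 0.892%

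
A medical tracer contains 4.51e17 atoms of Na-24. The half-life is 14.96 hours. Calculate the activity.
A = λN = 2.09e16 decays/hour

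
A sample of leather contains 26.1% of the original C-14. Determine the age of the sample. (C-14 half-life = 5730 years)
Age = t½ × log₂(1/ratio) = 11100 years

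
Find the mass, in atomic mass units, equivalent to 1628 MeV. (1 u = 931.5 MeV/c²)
m = E/c² = 1.748 u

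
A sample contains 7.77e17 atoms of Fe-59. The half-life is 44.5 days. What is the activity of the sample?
A = λN = 1.21e16 decays/day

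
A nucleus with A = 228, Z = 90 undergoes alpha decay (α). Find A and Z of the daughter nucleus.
Daughter: A = 224, Z = 88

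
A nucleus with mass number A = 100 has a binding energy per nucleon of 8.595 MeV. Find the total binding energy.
B.E. = 8.595 × 100 = 859.5 MeV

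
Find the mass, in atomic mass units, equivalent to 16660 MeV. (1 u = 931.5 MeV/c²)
m = E/c² = 17.89 u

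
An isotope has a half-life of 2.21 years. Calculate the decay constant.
λ = ln(2)/t½ = 0.3136 year⁻¹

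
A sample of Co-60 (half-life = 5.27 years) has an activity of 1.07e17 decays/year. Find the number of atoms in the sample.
N = A/λ = 8.135e17 atoms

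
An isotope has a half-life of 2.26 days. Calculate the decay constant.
λ = ln(2)/t½ = 0.3067 day⁻¹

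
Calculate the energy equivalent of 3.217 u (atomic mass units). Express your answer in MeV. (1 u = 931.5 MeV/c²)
E = mc² = 2997 MeV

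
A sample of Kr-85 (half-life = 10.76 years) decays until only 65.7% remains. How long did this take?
t = t½ × log₂(N₀/N) = 6.521 years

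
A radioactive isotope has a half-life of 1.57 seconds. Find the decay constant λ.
λ = ln(2)/t½ = 0.4415 second⁻¹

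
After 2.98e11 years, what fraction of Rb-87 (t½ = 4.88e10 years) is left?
N/N₀ = (1/2)^(t/t½) = 0.01451 = 1.45%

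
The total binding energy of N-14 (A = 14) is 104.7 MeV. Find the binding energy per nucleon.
B.E./A = 104.7/14 = 7.479 MeV/nucleon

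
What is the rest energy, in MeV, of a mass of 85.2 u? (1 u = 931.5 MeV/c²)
E = mc² = 79360 MeV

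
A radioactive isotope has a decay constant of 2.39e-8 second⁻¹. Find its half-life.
t½ = ln(2)/λ = 2.9e7 seconds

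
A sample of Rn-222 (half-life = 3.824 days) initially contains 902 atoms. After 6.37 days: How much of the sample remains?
N = N₀(1/2)^(t/t½) = 284.3 atoms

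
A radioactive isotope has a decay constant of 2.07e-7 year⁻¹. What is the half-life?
t½ = ln(2)/λ = 3.349e6 years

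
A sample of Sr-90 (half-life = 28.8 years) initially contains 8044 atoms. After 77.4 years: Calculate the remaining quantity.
N = N₀(1/2)^(t/t½) = 1249 atoms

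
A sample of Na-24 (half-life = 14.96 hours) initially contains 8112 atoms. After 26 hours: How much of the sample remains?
N = N₀(1/2)^(t/t½) = 2432 atoms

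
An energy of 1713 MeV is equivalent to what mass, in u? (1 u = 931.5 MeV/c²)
m = E/c² = 1.839 u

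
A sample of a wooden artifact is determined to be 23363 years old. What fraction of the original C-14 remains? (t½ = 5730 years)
N/N₀ = (1/2)^(t/t½) = 0.05924 = 5.92%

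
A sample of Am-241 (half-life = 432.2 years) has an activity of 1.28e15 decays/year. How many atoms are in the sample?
N = A/λ = 7.981e17 atoms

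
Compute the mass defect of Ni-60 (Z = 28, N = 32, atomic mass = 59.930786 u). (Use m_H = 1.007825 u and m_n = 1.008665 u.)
Δm = Z·m_H + N·m_n − M = 0.5656 u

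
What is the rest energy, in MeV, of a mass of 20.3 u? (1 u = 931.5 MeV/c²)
E = mc² = 18910 MeV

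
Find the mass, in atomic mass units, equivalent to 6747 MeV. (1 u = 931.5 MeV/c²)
m = E/c² = 7.243 u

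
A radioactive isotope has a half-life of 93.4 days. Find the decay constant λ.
λ = ln(2)/t½ = 0.007421 day⁻¹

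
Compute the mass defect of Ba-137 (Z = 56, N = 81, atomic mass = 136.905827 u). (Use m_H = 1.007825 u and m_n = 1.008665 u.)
Δm = Z·m_H + N·m_n − M = 1.234 u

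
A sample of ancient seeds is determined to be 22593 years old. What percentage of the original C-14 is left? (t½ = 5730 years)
N/N₀ = (1/2)^(t/t½) = 0.06502 = 6.5%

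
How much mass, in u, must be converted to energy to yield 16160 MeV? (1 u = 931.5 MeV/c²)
m = E/c² = 17.35 u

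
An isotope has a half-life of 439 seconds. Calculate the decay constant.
λ = ln(2)/t½ = 0.001579 second⁻¹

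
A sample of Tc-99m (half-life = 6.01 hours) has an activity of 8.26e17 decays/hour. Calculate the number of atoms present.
N = A/λ = 7.162e18 atoms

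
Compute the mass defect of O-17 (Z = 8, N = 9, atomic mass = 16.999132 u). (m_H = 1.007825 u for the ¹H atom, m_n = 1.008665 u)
Δm = Z·m_H + N·m_n − M = 0.1415 u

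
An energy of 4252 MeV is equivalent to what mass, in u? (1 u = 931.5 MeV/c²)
m = E/c² = 4.565 u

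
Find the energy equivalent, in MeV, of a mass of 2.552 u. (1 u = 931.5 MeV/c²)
E = mc² = 2377 MeV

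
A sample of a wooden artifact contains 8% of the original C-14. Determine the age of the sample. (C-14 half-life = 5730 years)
Age = t½ × log₂(1/ratio) = 20880 years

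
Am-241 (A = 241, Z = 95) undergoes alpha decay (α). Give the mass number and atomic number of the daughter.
Daughter: A = 237, Z = 93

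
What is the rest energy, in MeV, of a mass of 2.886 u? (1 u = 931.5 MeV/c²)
E = mc² = 2688 MeV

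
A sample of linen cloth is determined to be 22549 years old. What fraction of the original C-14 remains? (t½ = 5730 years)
N/N₀ = (1/2)^(t/t½) = 0.06537 = 6.54%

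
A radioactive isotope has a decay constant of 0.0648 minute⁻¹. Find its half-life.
t½ = ln(2)/λ = 10.7 minutes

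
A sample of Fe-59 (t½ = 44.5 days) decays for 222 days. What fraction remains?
N/N₀ = (1/2)^(t/t½) = 0.03149 = 3.15%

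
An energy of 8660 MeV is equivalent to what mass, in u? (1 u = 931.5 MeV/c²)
m = E/c² = 9.297 u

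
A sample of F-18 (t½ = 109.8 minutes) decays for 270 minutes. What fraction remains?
N/N₀ = (1/2)^(t/t½) = 0.1819 = 18.2%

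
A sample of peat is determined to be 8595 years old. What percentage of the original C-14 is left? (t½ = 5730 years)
N/N₀ = (1/2)^(t/t½) = 0.3536 = 35.4%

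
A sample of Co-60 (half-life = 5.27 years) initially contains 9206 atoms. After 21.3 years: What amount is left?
N = N₀(1/2)^(t/t½) = 559 atoms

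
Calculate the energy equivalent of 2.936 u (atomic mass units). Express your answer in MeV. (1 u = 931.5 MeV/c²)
E = mc² = 2735 MeV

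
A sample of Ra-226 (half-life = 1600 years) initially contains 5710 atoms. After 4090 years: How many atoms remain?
N = N₀(1/2)^(t/t½) = 970.8 atoms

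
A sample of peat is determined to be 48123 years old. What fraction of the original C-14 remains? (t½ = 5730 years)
N/N₀ = (1/2)^(t/t½) = 0.002964 = 0.296%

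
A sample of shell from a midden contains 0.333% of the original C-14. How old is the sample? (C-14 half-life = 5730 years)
Age = t½ × log₂(1/ratio) = 47160 years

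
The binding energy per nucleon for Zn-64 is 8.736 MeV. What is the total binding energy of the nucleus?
B.E. = 8.736 × 64 = 559.1 MeV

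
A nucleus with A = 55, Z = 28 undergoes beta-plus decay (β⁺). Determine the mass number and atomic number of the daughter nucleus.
Daughter: A = 55, Z = 27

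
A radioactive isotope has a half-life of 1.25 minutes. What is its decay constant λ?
λ = ln(2)/t½ = 0.5545 minute⁻¹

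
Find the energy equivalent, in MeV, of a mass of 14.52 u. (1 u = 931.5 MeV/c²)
E = mc² = 13530 MeV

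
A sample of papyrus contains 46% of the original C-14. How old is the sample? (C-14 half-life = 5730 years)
Age = t½ × log₂(1/ratio) = 6419 years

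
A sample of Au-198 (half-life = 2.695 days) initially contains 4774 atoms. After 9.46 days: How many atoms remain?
N = N₀(1/2)^(t/t½) = 419 atoms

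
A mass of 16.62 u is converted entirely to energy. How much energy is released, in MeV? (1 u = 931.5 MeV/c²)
E = mc² = 15480 MeV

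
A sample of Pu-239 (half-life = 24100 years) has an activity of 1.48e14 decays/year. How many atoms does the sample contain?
N = A/λ = 5.146e18 atoms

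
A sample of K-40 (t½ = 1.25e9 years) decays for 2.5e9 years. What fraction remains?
N/N₀ = (1/2)^(t/t½) = 0.25 = 25%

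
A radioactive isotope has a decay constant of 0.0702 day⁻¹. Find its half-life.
t½ = ln(2)/λ = 9.874 days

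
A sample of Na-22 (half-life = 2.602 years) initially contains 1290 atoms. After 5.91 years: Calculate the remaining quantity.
N = N₀(1/2)^(t/t½) = 267.2 atoms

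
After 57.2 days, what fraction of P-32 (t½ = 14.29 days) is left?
N/N₀ = (1/2)^(t/t½) = 0.06238 = 6.24%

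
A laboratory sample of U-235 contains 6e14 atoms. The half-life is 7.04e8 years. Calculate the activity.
A = λN = 5.908e5 decays/year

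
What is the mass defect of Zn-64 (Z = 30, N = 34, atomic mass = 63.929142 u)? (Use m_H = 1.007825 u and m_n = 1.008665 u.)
Δm = Z·m_H + N·m_n − M = 0.6002 u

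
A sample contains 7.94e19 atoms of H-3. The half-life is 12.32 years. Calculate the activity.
A = λN = 4.467e18 decays/year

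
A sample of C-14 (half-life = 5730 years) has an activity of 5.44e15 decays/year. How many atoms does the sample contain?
N = A/λ = 4.497e19 atoms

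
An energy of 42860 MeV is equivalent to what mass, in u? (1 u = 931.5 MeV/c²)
m = E/c² = 46.01 u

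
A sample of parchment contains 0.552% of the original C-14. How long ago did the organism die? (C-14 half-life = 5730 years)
Age = t½ × log₂(1/ratio) = 42980 years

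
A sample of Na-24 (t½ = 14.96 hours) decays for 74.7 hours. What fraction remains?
N/N₀ = (1/2)^(t/t½) = 0.0314 = 3.14%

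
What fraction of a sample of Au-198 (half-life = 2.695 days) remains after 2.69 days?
N/N₀ = (1/2)^(t/t½) = 0.5006 = 50.1%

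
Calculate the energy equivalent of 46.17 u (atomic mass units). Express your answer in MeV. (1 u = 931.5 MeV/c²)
E = mc² = 43010 MeV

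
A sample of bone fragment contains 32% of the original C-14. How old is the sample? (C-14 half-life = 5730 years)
Age = t½ × log₂(1/ratio) = 9419 years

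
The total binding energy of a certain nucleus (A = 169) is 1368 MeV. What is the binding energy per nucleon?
B.E./A = 1368/169 = 8.095 MeV/nucleon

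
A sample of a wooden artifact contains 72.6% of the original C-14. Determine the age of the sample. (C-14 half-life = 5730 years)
Age = t½ × log₂(1/ratio) = 2647 years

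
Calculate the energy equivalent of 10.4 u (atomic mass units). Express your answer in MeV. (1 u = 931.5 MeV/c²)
E = mc² = 9688 MeV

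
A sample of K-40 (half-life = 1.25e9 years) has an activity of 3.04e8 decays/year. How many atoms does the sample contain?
N = A/λ = 5.482e17 atoms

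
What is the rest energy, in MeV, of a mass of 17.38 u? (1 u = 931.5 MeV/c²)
E = mc² = 16190 MeV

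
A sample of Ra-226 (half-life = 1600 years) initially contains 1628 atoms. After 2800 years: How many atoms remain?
N = N₀(1/2)^(t/t½) = 484 atoms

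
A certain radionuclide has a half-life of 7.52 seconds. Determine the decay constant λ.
λ = ln(2)/t½ = 0.09217 second⁻¹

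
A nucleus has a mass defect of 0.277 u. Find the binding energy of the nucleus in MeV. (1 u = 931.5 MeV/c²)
B.E. = Δm × 931.5 = 258 MeV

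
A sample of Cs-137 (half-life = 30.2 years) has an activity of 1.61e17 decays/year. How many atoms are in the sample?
N = A/λ = 7.015e18 atoms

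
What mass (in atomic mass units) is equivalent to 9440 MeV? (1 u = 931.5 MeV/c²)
m = E/c² = 10.13 u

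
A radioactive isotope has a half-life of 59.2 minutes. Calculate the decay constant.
λ = ln(2)/t½ = 0.01171 minute⁻¹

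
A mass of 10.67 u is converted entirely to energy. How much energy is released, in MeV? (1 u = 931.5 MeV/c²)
E = mc² = 9939 MeV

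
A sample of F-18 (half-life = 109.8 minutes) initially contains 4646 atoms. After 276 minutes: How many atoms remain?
N = N₀(1/2)^(t/t½) = 813.6 atoms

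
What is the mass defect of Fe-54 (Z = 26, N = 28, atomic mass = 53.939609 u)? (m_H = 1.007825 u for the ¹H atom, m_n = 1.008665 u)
Δm = Z·m_H + N·m_n − M = 0.5065 u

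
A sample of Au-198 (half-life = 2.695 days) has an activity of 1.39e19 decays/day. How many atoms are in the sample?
N = A/λ = 5.404e19 atoms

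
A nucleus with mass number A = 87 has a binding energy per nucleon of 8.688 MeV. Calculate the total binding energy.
B.E. = 8.688 × 87 = 755.9 MeV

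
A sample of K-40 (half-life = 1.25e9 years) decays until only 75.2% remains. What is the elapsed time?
t = t½ × log₂(N₀/N) = 5.14e8 years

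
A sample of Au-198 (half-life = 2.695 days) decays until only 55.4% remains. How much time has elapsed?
t = t½ × log₂(N₀/N) = 2.296 days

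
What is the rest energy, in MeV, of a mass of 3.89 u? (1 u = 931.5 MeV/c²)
E = mc² = 3624 MeV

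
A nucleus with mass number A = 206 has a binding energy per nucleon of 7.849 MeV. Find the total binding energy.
B.E. = 7.849 × 206 = 1617 MeV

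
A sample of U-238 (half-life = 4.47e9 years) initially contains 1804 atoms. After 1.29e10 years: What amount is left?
N = N₀(1/2)^(t/t½) = 244.1 atoms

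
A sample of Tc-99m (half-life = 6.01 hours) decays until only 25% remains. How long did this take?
t = t½ × log₂(N₀/N) = 12.02 hours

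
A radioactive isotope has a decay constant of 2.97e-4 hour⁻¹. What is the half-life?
t½ = ln(2)/λ = 2334 hours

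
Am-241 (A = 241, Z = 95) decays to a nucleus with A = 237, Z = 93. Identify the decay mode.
ΔA = -4, ΔZ = -2 ⇒ alpha decay (α)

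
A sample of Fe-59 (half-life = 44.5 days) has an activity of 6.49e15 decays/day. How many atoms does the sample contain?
N = A/λ = 4.167e17 atoms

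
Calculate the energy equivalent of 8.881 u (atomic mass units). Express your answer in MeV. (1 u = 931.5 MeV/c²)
E = mc² = 8273 MeV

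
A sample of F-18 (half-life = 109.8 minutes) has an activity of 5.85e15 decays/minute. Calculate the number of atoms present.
N = A/λ = 9.267e17 atoms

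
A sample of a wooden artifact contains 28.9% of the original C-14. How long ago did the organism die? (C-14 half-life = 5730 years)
Age = t½ × log₂(1/ratio) = 10260 years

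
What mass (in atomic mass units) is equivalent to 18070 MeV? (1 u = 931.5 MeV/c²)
m = E/c² = 19.4 u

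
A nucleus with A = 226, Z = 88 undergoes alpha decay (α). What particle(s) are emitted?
α particle = ⁴₂He (2 protons + 2 neutrons)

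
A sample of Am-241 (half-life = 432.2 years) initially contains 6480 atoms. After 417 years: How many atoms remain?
N = N₀(1/2)^(t/t½) = 3320 atoms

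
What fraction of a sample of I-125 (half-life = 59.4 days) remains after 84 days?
N/N₀ = (1/2)^(t/t½) = 0.3752 = 37.5%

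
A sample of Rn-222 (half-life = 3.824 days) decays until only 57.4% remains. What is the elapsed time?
t = t½ × log₂(N₀/N) = 3.063 days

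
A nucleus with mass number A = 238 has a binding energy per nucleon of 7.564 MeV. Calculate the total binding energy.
B.E. = 7.564 × 238 = 1800 MeV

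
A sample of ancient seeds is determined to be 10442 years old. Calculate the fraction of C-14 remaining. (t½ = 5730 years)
N/N₀ = (1/2)^(t/t½) = 0.2828 = 28.3%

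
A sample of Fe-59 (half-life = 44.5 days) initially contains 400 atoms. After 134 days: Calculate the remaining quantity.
N = N₀(1/2)^(t/t½) = 49.61 atoms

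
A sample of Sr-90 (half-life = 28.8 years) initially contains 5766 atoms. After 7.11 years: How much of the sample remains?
N = N₀(1/2)^(t/t½) = 4859 atoms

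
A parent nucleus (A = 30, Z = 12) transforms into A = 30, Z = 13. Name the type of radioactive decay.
ΔA = 0, ΔZ = +1 ⇒ beta-minus decay (β⁻)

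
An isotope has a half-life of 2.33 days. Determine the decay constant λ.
λ = ln(2)/t½ = 0.2975 day⁻¹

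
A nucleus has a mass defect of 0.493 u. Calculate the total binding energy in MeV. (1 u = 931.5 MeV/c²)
B.E. = Δm × 931.5 = 459.2 MeV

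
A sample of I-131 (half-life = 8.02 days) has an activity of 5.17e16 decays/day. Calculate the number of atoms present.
N = A/λ = 5.982e17 atoms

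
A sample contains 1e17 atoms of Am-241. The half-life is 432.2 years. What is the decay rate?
A = λN = 1.604e14 decays/year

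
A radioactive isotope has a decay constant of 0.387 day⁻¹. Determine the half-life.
t½ = ln(2)/λ = 1.791 days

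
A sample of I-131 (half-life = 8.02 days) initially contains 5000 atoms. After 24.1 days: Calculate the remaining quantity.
N = N₀(1/2)^(t/t½) = 622.8 atoms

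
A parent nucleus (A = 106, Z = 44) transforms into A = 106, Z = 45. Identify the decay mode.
ΔA = 0, ΔZ = +1 ⇒ beta-minus decay (β⁻)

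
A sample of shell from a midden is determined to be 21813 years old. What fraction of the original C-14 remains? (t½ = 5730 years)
N/N₀ = (1/2)^(t/t½) = 0.07146 = 7.15%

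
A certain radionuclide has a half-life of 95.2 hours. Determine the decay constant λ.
λ = ln(2)/t½ = 0.007281 hour⁻¹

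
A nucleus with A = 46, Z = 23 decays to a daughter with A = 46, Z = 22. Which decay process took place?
ΔA = 0, ΔZ = -1 ⇒ beta-plus decay (β⁺) or electron capture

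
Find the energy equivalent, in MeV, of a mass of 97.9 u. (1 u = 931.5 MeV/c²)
E = mc² = 91190 MeV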